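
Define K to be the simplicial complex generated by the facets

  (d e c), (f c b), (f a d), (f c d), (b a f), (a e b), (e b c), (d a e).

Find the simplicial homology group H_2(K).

We work with the vertex ordering a < b < c < d < e < f. The simplices of K, each written with vertices in increasing order, are:

  0-simplices (6): a, b, c, d, e, f
  1-simplices (12): ab, ad, ae, af, bc, be, bf, cd, ce, cf, de, df
  2-simplices (8): abe, abf, ade, adf, bce, bcf, cde, cdf

so the chain groups are C_0 ≅ Z^6, C_1 ≅ Z^12, C_2 ≅ Z^8.

The boundary map ∂_1: C_1 → C_0 is given by ∂[p,q] = [q] − [p].
The resulting 6×12 matrix has rank 5, and its Smith normal form has invariant factors (1,1,1,1,1).

Boundary ∂_2: C_2 → C_1 acts by ∂[p,q,r] = [q,r] − [p,r] + [p,q]. For instance
  ∂abe = be − ae + ab,
  ∂cdf = df − cf + cd.
As a 12×8 matrix over Z this has rank 7, with invariant factors (1,1,1,1,1,1,1).

Reading off H_k = ker ∂_k / im ∂_{k+1}:

  H_2: rank ker ∂_2 − rank ∂_3 = (8 − 7) − 0 = 1, and there is no ∂_3, so H_2 ≅ Z.

H_2 = Z.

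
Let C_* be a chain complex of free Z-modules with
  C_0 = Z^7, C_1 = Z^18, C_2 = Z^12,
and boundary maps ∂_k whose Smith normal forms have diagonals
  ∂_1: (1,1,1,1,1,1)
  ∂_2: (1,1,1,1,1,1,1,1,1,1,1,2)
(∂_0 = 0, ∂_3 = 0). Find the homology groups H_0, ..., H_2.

H_0 ≅ Z,  H_1 ≅ Z/2Z,  H_2 = 0.

H_0: b_0 = 7 − 0 − 6 = 1; torsion from ∂_1 factors > 1: none. So H_0 ≅ Z.
H_1: b_1 = 18 − 6 − 12 = 0; torsion from ∂_2 factors > 1: [2]. So H_1 ≅ Z/2Z.
H_2: b_2 = 12 − 12 − 0 = 0; torsion from ∂_3 factors > 1: none. So H_2 ≅ 0.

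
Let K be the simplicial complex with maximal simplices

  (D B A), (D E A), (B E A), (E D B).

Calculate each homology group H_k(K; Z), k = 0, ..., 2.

H_0 = Z,  H_1 = 0,  H_2 = Z.

Order the vertices as A < B < D < E. Listing each simplex with vertices in this order, K has dimension 2 with simplices:

  0-simplices (4): A, B, D, E
  1-simplices (6): AB, AD, AE, BD, BE, DE
  2-simplices (4): ABD, ABE, ADE, BDE

giving chain groups C_0 ≅ Z^4, C_1 ≅ Z^6, C_2 ≅ Z^4.

Boundary ∂_1: C_1 → C_0 sends each edge [p,q] (with p < q) to q − p. For instance
  ∂AD = D − A.
The 4×6 boundary matrix has rank 3 and Smith normal form diag(1,1,1).

The boundary map ∂_2: C_2 → C_1 maps a triangle to the signed sum of its edges. For instance
  ∂ABE = BE − AE + AB,
  ∂ADE = DE − AE + AD.
This gives a 6×4 integer matrix of rank 3; reducing to Smith normal form yields diagonal entries (1,1,1).

From H_k ≅ ker(∂_k) / im(∂_{k+1}) we obtain:

  H_0: rank C_0 − rank ∂_1 = 4 − 3 = 1, and the invariant factors of ∂_1 are all 1, so H_0 = Z.
  H_1: rank ker ∂_1 − rank ∂_2 = (6 − 3) − 3 = 0, and the invariant factors of ∂_2 are all 1, so H_1 = 0.
  H_2: rank ker ∂_2 − rank ∂_3 = (4 − 3) − 0 = 1, and there is no ∂_3, so H_2 = Z.

As a check, the Euler characteristic is 4 − 6 + 4 = 2, which agrees with 1 − 0 + 1 = 2.
(K is a triangulation of the 2-sphere S^2.)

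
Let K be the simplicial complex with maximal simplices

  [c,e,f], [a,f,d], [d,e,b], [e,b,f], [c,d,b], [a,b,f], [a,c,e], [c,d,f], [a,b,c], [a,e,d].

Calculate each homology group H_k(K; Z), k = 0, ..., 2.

H_0 = Z,  H_1 = Z/2,  H_2 = 0.

Order the vertices as a < b < c < d < e < f. Listing each simplex with vertices in this order, K has dimension 2 with simplices:

  0-simplices (6): a, b, c, d, e, f
  1-simplices (15): ab, ac, ad, ae, af, bc, bd, be, bf, cd, ce, cf, de, df, ef
  2-simplices (10): abc, abf, ace, ade, adf, bcd, bde, bef, cdf, cef

so the chain groups are C_0 ≅ Z^6, C_1 ≅ Z^15, C_2 ≅ Z^10.

Boundary ∂_1: C_1 → C_0 maps an edge to its endpoints' difference, ∂[p,q] = q − p. For instance
  ∂be = e − b.
The resulting 6×15 matrix has rank 5, and its Smith normal form has invariant factors (1,1,1,1,1).

∂_2: C_2 → C_1 acts by ∂[p,q,r] = [q,r] − [p,r] + [p,q]. For instance
  ∂abc = bc − ac + ab,
  ∂bef = ef − bf + be.
As a 15×10 matrix over Z this has rank 10, with invariant factors (1,1,1,1,1,1,1,1,1,2).

From H_k ≅ ker(∂_k) / im(∂_{k+1}) we obtain:

  H_0: rank C_0 − rank ∂_1 = 6 − 5 = 1, and the invariant factors of ∂_1 are all 1, so H_0 = Z.
  H_1: rank ker ∂_1 − rank ∂_2 = (15 − 5) − 10 = 0, and ∂_2 has invariant factor 2 > 1, so H_1 = Z/2.
  H_2: rank ker ∂_2 − rank ∂_3 = (10 − 10) − 0 = 0, and there is no ∂_3, so H_2 = 0.

As a check, the Euler characteristic is 6 − 15 + 10 = 1, which agrees with 1 − 0 + 0 = 1.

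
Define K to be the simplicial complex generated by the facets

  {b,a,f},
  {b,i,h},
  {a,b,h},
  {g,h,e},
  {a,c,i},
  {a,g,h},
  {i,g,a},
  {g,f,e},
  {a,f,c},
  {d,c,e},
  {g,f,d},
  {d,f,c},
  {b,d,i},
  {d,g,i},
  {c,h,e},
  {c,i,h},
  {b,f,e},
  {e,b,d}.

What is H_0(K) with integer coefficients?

Take the total order a < b < c < d < e < f < g < h < i on the vertex set. Then K (dimension 2) consists of the simplices:

  0-simplices (9): a, b, c, d, e, f, g, h, i
  1-simplices (27): ab, ac, af, ag, ah, ai, bd, be, bf, bh, bi, cd, ce, cf, ch, ci, de, df, dg, di, ef, eg, eh, fg, gh, gi, hi
  2-simplices (18): abf, abh, acf, aci, agh, agi, bde, bdi, bef, bhi, cde, cdf, ceh, chi, dfg, dgi, efg, egh

Hence C_0 ≅ Z^9, C_1 ≅ Z^27, C_2 ≅ Z^18.

Boundary ∂_1: C_1 → C_0 is given by ∂[p,q] = [q] − [p]. For instance
  ∂bh = h − b.
This gives a 9×27 integer matrix of rank 8; reducing to Smith normal form yields diagonal entries (1,1,1,1,1,1,1,1).

∂_2: C_2 → C_1 sends each 2-simplex [p,q,r] to [q,r] − [p,r] + [p,q]. For instance
  ∂bef = ef − bf + be,
  ∂bhi = hi − bi + bh.
The 27×18 boundary matrix has rank 18 and Smith normal form diag(1,1,1,1,1,1,1,1,1,1,1,1,1,1,1,1,1,2).

Now H_k = ker ∂_k / im ∂_{k+1}, so:

  H_0: rank C_0 − rank ∂_1 = 9 − 8 = 1, and the invariant factors of ∂_1 are all 1, so H_0 = Z.

(K is a triangulation of the Klein bottle.)

H_0 ≅ Z.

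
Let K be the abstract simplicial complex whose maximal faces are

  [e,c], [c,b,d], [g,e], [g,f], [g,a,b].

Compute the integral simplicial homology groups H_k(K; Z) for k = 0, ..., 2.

H_0 ≅ Z,  H_1 ≅ Z,  H_2 = 0.

Take the total order a < b < c < d < e < f < g on the vertex set. Then K (dimension 2) consists of the simplices:

  0-simplices (7): a, b, c, d, e, f, g
  1-simplices (9): ab, ag, bc, bd, bg, cd, ce, eg, fg
  2-simplices (2): abg, bcd

Hence C_0 ≅ Z^7, C_1 ≅ Z^9, C_2 ≅ Z^2.

The boundary map ∂_1: C_1 → C_0 maps an edge to its endpoints' difference, ∂[p,q] = q − p. For instance
  ∂fg = g − f.
This gives a 7×9 integer matrix of rank 6; reducing to Smith normal form yields diagonal entries (1,1,1,1,1,1).

The boundary map ∂_2: C_2 → C_1 sends each 2-simplex [p,q,r] to [q,r] − [p,r] + [p,q]. For instance
  ∂bcd = cd − bd + bc,
  ∂abg = bg − ag + ab.
The 9×2 boundary matrix has rank 2 and Smith normal form diag(1,1).

Reading off H_k = ker ∂_k / im ∂_{k+1}:

  H_0: rank C_0 − rank ∂_1 = 7 − 6 = 1, and the invariant factors of ∂_1 are all 1, so H_0 = Z.
  H_1: rank ker ∂_1 − rank ∂_2 = (9 − 6) − 2 = 1, and the invariant factors of ∂_2 are all 1, so H_1 = Z.
  H_2: rank ker ∂_2 − rank ∂_3 = (2 − 2) − 0 = 0, and there is no ∂_3, so H_2 = 0.

As a check, the Euler characteristic is 7 − 9 + 2 = 0, which agrees with 1 − 1 + 0 = 0.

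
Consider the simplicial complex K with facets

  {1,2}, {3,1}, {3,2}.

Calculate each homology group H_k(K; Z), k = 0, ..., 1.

Fix the vertex order 1 < 2 < 3 and write every simplex with vertices in increasing order. Then dim K = 1 and the simplices of K are:

  0-simplices (3): [1], [2], [3]
  1-simplices (3): [1,2], [1,3], [2,3]

so the chain groups are C_0 ≅ Z^3, C_1 ≅ Z^3.

∂_1: C_1 → C_0 maps an edge to its endpoints' difference, ∂[p,q] = q − p. For instance
  ∂[2,3] = [3] − [2].
The 3×3 boundary matrix has rank 2 and Smith normal form diag(1,1).

From H_k ≅ ker(∂_k) / im(∂_{k+1}) we obtain:

  H_0: rank C_0 − rank ∂_1 = 3 − 2 = 1, and the invariant factors of ∂_1 are all 1, so H_0 ≅ Z.
  H_1: rank ker ∂_1 − rank ∂_2 = (3 − 2) − 0 = 1, and there is no ∂_2, so H_1 ≅ Z.

H_0 = Z,  H_1 = Z.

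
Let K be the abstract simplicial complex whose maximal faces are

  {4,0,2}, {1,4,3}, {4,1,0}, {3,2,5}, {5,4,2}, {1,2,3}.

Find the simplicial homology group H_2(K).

We work with the vertex ordering 0 < 1 < 2 < 3 < 4 < 5. The simplices of K, each written with vertices in increasing order, are:

  0-simplices (6): [0], [1], [2], [3], [4], [5]
  1-simplices (12): [0,1], [0,2], [0,4], [1,2], [1,3], [1,4], [2,3], [2,4], [2,5], [3,4], [3,5], [4,5]
  2-simplices (6): [0,1,4], [0,2,4], [1,2,3], [1,3,4], [2,3,5], [2,4,5]

so the chain groups are C_0 ≅ Z^6, C_1 ≅ Z^12, C_2 ≅ Z^6.

The boundary map ∂_1: C_1 → C_0 is given by ∂[p,q] = [q] − [p].
The resulting 6×12 matrix has rank 5, and its Smith normal form has invariant factors (1,1,1,1,1).

∂_2: C_2 → C_1 sends each 2-simplex [p,q,r] to [q,r] − [p,r] + [p,q]. For instance
  ∂[0,1,4] = [1,4] − [0,4] + [0,1],
  ∂[1,2,3] = [2,3] − [1,3] + [1,2].
As a 12×6 matrix over Z this has rank 6, with invariant factors (1,1,1,1,1,1).

Now H_k = ker ∂_k / im ∂_{k+1}, so:

  H_2: rank ker ∂_2 − rank ∂_3 = (6 − 6) − 0 = 0, and there is no ∂_3, so H_2 = 0.

(K is a triangulation of the cylinder S^1 x I.)

H_2 ≅ 0.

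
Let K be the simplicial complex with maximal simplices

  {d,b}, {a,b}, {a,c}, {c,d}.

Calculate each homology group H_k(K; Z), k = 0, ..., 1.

H_0 ≅ Z,  H_1 ≅ Z.

Fix the vertex order a < b < c < d and write every simplex with vertices in increasing order. Then dim K = 1 and the simplices of K are:

  0-simplices (4): a, b, c, d
  1-simplices (4): ab, ac, bd, cd

giving chain groups C_0 ≅ Z^4, C_1 ≅ Z^4.

∂_1: C_1 → C_0 is given by ∂[p,q] = [q] − [p]. For instance
  ∂ac = c − a.
As a 4×4 matrix over Z this has rank 3, with invariant factors (1,1,1).

Reading off H_k = ker ∂_k / im ∂_{k+1}:

  H_0: rank C_0 − rank ∂_1 = 4 − 3 = 1, and the invariant factors of ∂_1 are all 1, so H_0 = Z.
  H_1: rank ker ∂_1 − rank ∂_2 = (4 − 3) − 0 = 1, and there is no ∂_2, so H_1 = Z.

As a check, the Euler characteristic is 4 − 4 = 0, which agrees with 1 − 1 = 0.
(K is a triangulation of the circle S^1.)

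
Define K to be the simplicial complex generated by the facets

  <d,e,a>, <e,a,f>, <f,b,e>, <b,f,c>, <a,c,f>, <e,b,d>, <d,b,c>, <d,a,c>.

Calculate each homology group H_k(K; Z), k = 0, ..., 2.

H_0 ≅ Z,  H_1 = 0,  H_2 ≅ Z.

Order the vertices as a < b < c < d < e < f. Listing each simplex with vertices in this order, K has dimension 2 with simplices:

  0-simplices (6): a, b, c, d, e, f
  1-simplices (12): ac, ad, ae, af, bc, bd, be, bf, cd, cf, de, ef
  2-simplices (8): acd, acf, ade, aef, bcd, bcf, bde, bef

Hence C_0 ≅ Z^6, C_1 ≅ Z^12, C_2 ≅ Z^8.

Boundary ∂_1: C_1 → C_0 is given by ∂[p,q] = [q] − [p]. For instance
  ∂bf = f − b.
This gives a 6×12 integer matrix of rank 5; reducing to Smith normal form yields diagonal entries (1,1,1,1,1).

∂_2: C_2 → C_1 acts by ∂[p,q,r] = [q,r] − [p,r] + [p,q]. For instance
  ∂ade = de − ae + ad,
  ∂bef = ef − bf + be.
As a 12×8 matrix over Z this has rank 7, with invariant factors (1,1,1,1,1,1,1).

Computing H_k = (kernel of ∂_k) / (image of ∂_{k+1}):

  H_0: rank C_0 − rank ∂_1 = 6 − 5 = 1, and the invariant factors of ∂_1 are all 1, so H_0 ≅ Z.
  H_1: rank ker ∂_1 − rank ∂_2 = (12 − 5) − 7 = 0, and the invariant factors of ∂_2 are all 1, so H_1 ≅ 0.
  H_2: rank ker ∂_2 − rank ∂_3 = (8 − 7) − 0 = 1, and there is no ∂_3, so H_2 ≅ Z.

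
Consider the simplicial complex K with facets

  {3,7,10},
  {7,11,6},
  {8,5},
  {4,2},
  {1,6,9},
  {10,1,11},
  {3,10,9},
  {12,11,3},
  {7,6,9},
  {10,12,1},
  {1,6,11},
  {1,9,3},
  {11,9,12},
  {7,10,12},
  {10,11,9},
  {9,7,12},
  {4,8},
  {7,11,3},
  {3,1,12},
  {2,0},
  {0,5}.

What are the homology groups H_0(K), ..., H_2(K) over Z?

H_0 ≅ Z^2,  H_1 ≅ Z^3,  H_2 ≅ Z.

Take the total order 0 < 1 < 2 < 3 < 4 < 5 < 6 < 7 < 8 < 9 < 10 < 11 < 12 on the vertex set. Then K (dimension 2) consists of the simplices:

  0-simplices (13): [0], [1], [2], [3], [4], [5], [6], [7], [8], [9], [10], [11], [12]
  1-simplices (29): (29 of them)
  2-simplices (16): (16 of them)

so the chain groups are C_0 ≅ Z^13, C_1 ≅ Z^29, C_2 ≅ Z^16.

The boundary map ∂_1: C_1 → C_0 sends each edge [p,q] (with p < q) to q − p. For instance
  ∂[3,7] = [7] − [3].
The 13×29 boundary matrix has rank 11 and Smith normal form diag(1,1,1,1,1,1,1,1,1,1,1).

Boundary ∂_2: C_2 → C_1 sends each 2-simplex [p,q,r] to [q,r] − [p,r] + [p,q]. For instance
  ∂[7,9,12] = [9,12] − [7,12] + [7,9],
  ∂[6,7,9] = [7,9] − [6,9] + [6,7].
The 29×16 boundary matrix has rank 15 and Smith normal form diag(1,1,1,1,1,1,1,1,1,1,1,1,1,1,1).

Now H_k = ker ∂_k / im ∂_{k+1}, so:

  H_0: rank C_0 − rank ∂_1 = 13 − 11 = 2, and the invariant factors of ∂_1 are all 1, so H_0 = Z^2.
  H_1: rank ker ∂_1 − rank ∂_2 = (29 − 11) − 15 = 3, and the invariant factors of ∂_2 are all 1, so H_1 = Z^3.
  H_2: rank ker ∂_2 − rank ∂_3 = (16 − 15) − 0 = 1, and there is no ∂_3, so H_2 = Z.

As a check, the Euler characteristic is 13 − 29 + 16 = 0, which agrees with 2 − 3 + 1 = 0.
(K is a triangulation of the disjoint union of the torus T^2 and the circle S^1.)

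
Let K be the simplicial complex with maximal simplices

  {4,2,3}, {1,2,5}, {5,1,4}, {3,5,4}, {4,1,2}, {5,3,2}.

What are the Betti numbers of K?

b_0 = 1, b_1 = 0, b_2 = 1.

Take the total order 1 < 2 < 3 < 4 < 5 on the vertex set. Then K (dimension 2) consists of the simplices:

  0-simplices (5): [1], [2], [3], [4], [5]
  1-simplices (9): [1,2], [1,4], [1,5], [2,3], [2,4], [2,5], [3,4], [3,5], [4,5]
  2-simplices (6): [1,2,4], [1,2,5], [1,4,5], [2,3,4], [2,3,5], [3,4,5]

Hence C_0 ≅ Z^5, C_1 ≅ Z^9, C_2 ≅ Z^6.

The boundary map ∂_1: C_1 → C_0 sends each edge [p,q] (with p < q) to q − p. For instance
  ∂[4,5] = [5] − [4].
The resulting 5×9 matrix has rank 4, and its Smith normal form has invariant factors (1,1,1,1).

The boundary map ∂_2: C_2 → C_1 acts by ∂[p,q,r] = [q,r] − [p,r] + [p,q]. For instance
  ∂[3,4,5] = [4,5] − [3,5] + [3,4],
  ∂[2,3,5] = [3,5] − [2,5] + [2,3].
This gives a 9×6 integer matrix of rank 5; reducing to Smith normal form yields diagonal entries (1,1,1,1,1).

Now H_k = ker ∂_k / im ∂_{k+1}, so:

  H_0: rank C_0 − rank ∂_1 = 5 − 4 = 1, and the invariant factors of ∂_1 are all 1, so H_0 = Z.
  H_1: rank ker ∂_1 − rank ∂_2 = (9 − 4) − 5 = 0, and the invariant factors of ∂_2 are all 1, so H_1 = 0.
  H_2: rank ker ∂_2 − rank ∂_3 = (6 − 5) − 0 = 1, and there is no ∂_3, so H_2 = Z.

As a check, the Euler characteristic is 5 − 9 + 6 = 2, which agrees with 1 − 0 + 1 = 2.
(K is a triangulation of the 2-sphere S^2.)

Hence the Betti numbers are b_0 = 1, b_1 = 0, b_2 = 1.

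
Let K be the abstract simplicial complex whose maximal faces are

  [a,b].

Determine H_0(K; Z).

H_0 ≅ Z.

Fix the vertex order a < b and write every simplex with vertices in increasing order. Then dim K = 1 and the simplices of K are:

  0-simplices (2): a, b
  1-simplices (1): ab

Hence C_0 ≅ Z^2, C_1 ≅ Z^1.

The boundary map ∂_1: C_1 → C_0 maps an edge to its endpoints' difference, ∂[p,q] = q − p. For instance
  ∂ab = b − a.
This gives a 2×1 integer matrix of rank 1; reducing to Smith normal form yields diagonal entries (1).

Computing H_k = (kernel of ∂_k) / (image of ∂_{k+1}):

  H_0: rank C_0 − rank ∂_1 = 2 − 1 = 1, and the invariant factors of ∂_1 are all 1, so H_0 = Z.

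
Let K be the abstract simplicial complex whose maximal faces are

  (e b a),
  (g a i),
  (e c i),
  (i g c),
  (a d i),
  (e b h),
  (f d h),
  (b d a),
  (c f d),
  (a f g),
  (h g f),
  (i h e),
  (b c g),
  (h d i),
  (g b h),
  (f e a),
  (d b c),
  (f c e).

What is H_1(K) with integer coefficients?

K has 9 vertices, 27 edges, 18 triangles.
rank ∂_1 = 8, rank ∂_2 = 17 ⇒ b_1 = 27 − 8 − 17 = 2; all invariant factors of ∂_2 are 1 so no torsion. So H_1 ≅ Z^2.

H_1 = Z^2.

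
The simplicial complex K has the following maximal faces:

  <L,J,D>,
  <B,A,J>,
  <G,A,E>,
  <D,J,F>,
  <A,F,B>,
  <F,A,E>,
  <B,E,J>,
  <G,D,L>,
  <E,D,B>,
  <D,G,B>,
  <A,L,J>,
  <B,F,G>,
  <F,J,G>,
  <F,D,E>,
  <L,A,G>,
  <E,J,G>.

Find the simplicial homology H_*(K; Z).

Fix the vertex order A < B < D < E < F < G < J < L and write every simplex with vertices in increasing order. Then dim K = 2 and the simplices of K are:

  0-simplices (8): A, B, D, E, F, G, J, L
  1-simplices (24): AB, AE, AF, AG, AJ, AL, BD, BE, BF, BG, BJ, DE, DF, DG, DJ, DL, EF, EG, EJ, FG, FJ, GJ, GL, JL
  2-simplices (16): ABF, ABJ, AEF, AEG, AGL, AJL, BDE, BDG, BEJ, BFG, DEF, DFJ, DGL, DJL, EGJ, FGJ

Hence C_0 ≅ Z^8, C_1 ≅ Z^24, C_2 ≅ Z^16.

The boundary map ∂_1: C_1 → C_0 maps an edge to its endpoints' difference, ∂[p,q] = q − p.
As a 8×24 matrix over Z this has rank 7, with invariant factors (1,1,1,1,1,1,1).

Boundary ∂_2: C_2 → C_1 maps a triangle to the signed sum of its edges. For instance
  ∂AGL = GL − AL + AG,
  ∂DFJ = FJ − DJ + DF.
The resulting 24×16 matrix has rank 15, and its Smith normal form has invariant factors (1,1,1,1,1,1,1,1,1,1,1,1,1,1,1).

Now H_k = ker ∂_k / im ∂_{k+1}, so:

  H_0: rank C_0 − rank ∂_1 = 8 − 7 = 1, and the invariant factors of ∂_1 are all 1, so H_0 ≅ Z.
  H_1: rank ker ∂_1 − rank ∂_2 = (24 − 7) − 15 = 2, and the invariant factors of ∂_2 are all 1, so H_1 ≅ Z^2.
  H_2: rank ker ∂_2 − rank ∂_3 = (16 − 15) − 0 = 1, and there is no ∂_3, so H_2 ≅ Z.

H_0 ≅ Z,  H_1 ≅ Z^2,  H_2 ≅ Z.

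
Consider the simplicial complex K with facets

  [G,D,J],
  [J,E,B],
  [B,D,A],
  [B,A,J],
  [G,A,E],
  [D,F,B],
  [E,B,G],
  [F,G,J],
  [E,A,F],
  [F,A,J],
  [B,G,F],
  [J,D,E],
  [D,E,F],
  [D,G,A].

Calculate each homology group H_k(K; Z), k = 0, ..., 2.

H_0 = Z,  H_1 = Z^2,  H_2 = Z.

Fix the vertex order A < B < D < E < F < G < J and write every simplex with vertices in increasing order. Then dim K = 2 and the simplices of K are:

  0-simplices (7): A, B, D, E, F, G, J
  1-simplices (21): AB, AD, AE, AF, AG, AJ, BD, BE, BF, BG, BJ, DE, DF, DG, DJ, EF, EG, EJ, FG, FJ, GJ
  2-simplices (14): ABD, ABJ, ADG, AEF, AEG, AFJ, BDF, BEG, BEJ, BFG, DEF, DEJ, DGJ, FGJ

so the chain groups are C_0 ≅ Z^7, C_1 ≅ Z^21, C_2 ≅ Z^14.

Boundary ∂_1: C_1 → C_0 is given by ∂[p,q] = [q] − [p].
As a 7×21 matrix over Z this has rank 6, with invariant factors (1,1,1,1,1,1).

∂_2: C_2 → C_1 acts by ∂[p,q,r] = [q,r] − [p,r] + [p,q]. For instance
  ∂BDF = DF − BF + BD,
  ∂BFG = FG − BG + BF.
The 21×14 boundary matrix has rank 13 and Smith normal form diag(1,1,1,1,1,1,1,1,1,1,1,1,1).

Reading off H_k = ker ∂_k / im ∂_{k+1}:

  H_0: rank C_0 − rank ∂_1 = 7 − 6 = 1, and the invariant factors of ∂_1 are all 1, so H_0 ≅ Z.
  H_1: rank ker ∂_1 − rank ∂_2 = (21 − 6) − 13 = 2, and the invariant factors of ∂_2 are all 1, so H_1 ≅ Z^2.
  H_2: rank ker ∂_2 − rank ∂_3 = (14 − 13) − 0 = 1, and there is no ∂_3, so H_2 ≅ Z.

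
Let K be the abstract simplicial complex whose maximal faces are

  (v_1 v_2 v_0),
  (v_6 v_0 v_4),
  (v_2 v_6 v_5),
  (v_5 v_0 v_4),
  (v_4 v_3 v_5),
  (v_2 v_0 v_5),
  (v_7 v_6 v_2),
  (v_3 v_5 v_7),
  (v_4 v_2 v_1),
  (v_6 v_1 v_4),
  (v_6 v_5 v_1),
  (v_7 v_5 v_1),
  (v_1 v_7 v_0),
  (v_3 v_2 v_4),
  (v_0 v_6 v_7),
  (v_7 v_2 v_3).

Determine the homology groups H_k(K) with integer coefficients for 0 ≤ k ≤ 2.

Take the total order v_0 < v_1 < v_2 < v_3 < v_4 < v_5 < v_6 < v_7 on the vertex set. Then K (dimension 2) consists of the simplices:

  0-simplices (8): [v_0], [v_1], [v_2], [v_3], [v_4], [v_5], [v_6], [v_7]
  1-simplices (24): (24 of them)
  2-simplices (16): (16 of them)

giving chain groups C_0 ≅ Z^8, C_1 ≅ Z^24, C_2 ≅ Z^16.

∂_1: C_1 → C_0 is given by ∂[p,q] = [q] − [p]. For instance
  ∂[v_1,v_6] = [v_6] − [v_1].
The resulting 8×24 matrix has rank 7, and its Smith normal form has invariant factors (1,1,1,1,1,1,1).

∂_2: C_2 → C_1 acts by ∂[p,q,r] = [q,r] − [p,r] + [p,q]. For instance
  ∂[v_0,v_1,v_2] = [v_1,v_2] − [v_0,v_2] + [v_0,v_1],
  ∂[v_2,v_5,v_6] = [v_5,v_6] − [v_2,v_6] + [v_2,v_5].
This gives a 24×16 integer matrix of rank 15; reducing to Smith normal form yields diagonal entries (1,1,1,1,1,1,1,1,1,1,1,1,1,1,1).

From H_k ≅ ker(∂_k) / im(∂_{k+1}) we obtain:

  H_0: rank C_0 − rank ∂_1 = 8 − 7 = 1, and the invariant factors of ∂_1 are all 1, so H_0 ≅ Z.
  H_1: rank ker ∂_1 − rank ∂_2 = (24 − 7) − 15 = 2, and the invariant factors of ∂_2 are all 1, so H_1 ≅ Z^2.
  H_2: rank ker ∂_2 − rank ∂_3 = (16 − 15) − 0 = 1, and there is no ∂_3, so H_2 ≅ Z.

As a check, the Euler characteristic is 8 − 24 + 16 = 0, which agrees with 1 − 2 + 1 = 0.

H_0 ≅ Z,  H_1 ≅ Z^2,  H_2 ≅ Z.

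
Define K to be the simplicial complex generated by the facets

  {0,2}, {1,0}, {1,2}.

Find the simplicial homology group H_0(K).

We work with the vertex ordering 0 < 1 < 2. The simplices of K, each written with vertices in increasing order, are:

  0-simplices (3): [0], [1], [2]
  1-simplices (3): [0,1], [0,2], [1,2]

so the chain groups are C_0 ≅ Z^3, C_1 ≅ Z^3.

The boundary map ∂_1: C_1 → C_0 sends each edge [p,q] (with p < q) to q − p. For instance
  ∂[1,2] = [2] − [1].
As a 3×3 matrix over Z this has rank 2, with invariant factors (1,1).

From H_k ≅ ker(∂_k) / im(∂_{k+1}) we obtain:

  H_0: rank C_0 − rank ∂_1 = 3 − 2 = 1, and the invariant factors of ∂_1 are all 1, so H_0 ≅ Z.

(K is a triangulation of the circle S^1.)

H_0 = Z.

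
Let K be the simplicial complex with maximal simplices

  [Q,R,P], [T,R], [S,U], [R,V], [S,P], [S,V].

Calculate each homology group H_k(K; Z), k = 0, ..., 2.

H_0 = Z,  H_1 = Z,  H_2 = 0.

Order the vertices as P < Q < R < S < T < U < V. Listing each simplex with vertices in this order, K has dimension 2 with simplices:

  0-simplices (7): P, Q, R, S, T, U, V
  1-simplices (8): PQ, PR, PS, QR, RT, RV, SU, SV
  2-simplices (1): PQR

Hence C_0 ≅ Z^7, C_1 ≅ Z^8, C_2 ≅ Z^1.

The boundary map ∂_1: C_1 → C_0 is given by ∂[p,q] = [q] − [p].
This gives a 7×8 integer matrix of rank 6; reducing to Smith normal form yields diagonal entries (1,1,1,1,1,1).

The boundary map ∂_2: C_2 → C_1 sends each 2-simplex [p,q,r] to [q,r] − [p,r] + [p,q]. For instance
  ∂PQR = QR − PR + PQ.
As a 8×1 matrix over Z this has rank 1, with invariant factors (1).

From H_k ≅ ker(∂_k) / im(∂_{k+1}) we obtain:

  H_0: rank C_0 − rank ∂_1 = 7 − 6 = 1, and the invariant factors of ∂_1 are all 1, so H_0 = Z.
  H_1: rank ker ∂_1 − rank ∂_2 = (8 − 6) − 1 = 1, and the invariant factors of ∂_2 are all 1, so H_1 = Z.
  H_2: rank ker ∂_2 − rank ∂_3 = (1 − 1) − 0 = 0, and there is no ∂_3, so H_2 = 0.

As a check, the Euler characteristic is 7 − 8 + 1 = 0, which agrees with 1 − 1 + 0 = 0.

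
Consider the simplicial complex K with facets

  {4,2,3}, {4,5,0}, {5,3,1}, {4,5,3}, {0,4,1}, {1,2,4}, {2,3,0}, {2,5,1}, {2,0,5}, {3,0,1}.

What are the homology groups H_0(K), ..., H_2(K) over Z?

We work with the vertex ordering 0 < 1 < 2 < 3 < 4 < 5. The simplices of K, each written with vertices in increasing order, are:

  0-simplices (6): [0], [1], [2], [3], [4], [5]
  1-simplices (15): [0,1], [0,2], [0,3], [0,4], [0,5], [1,2], [1,3], [1,4], [1,5], [2,3], [2,4], [2,5], [3,4], [3,5], [4,5]
  2-simplices (10): [0,1,3], [0,1,4], [0,2,3], [0,2,5], [0,4,5], [1,2,4], [1,2,5], [1,3,5], [2,3,4], [3,4,5]

Hence C_0 ≅ Z^6, C_1 ≅ Z^15, C_2 ≅ Z^10.

∂_1: C_1 → C_0 maps an edge to its endpoints' difference, ∂[p,q] = q − p. For instance
  ∂[1,4] = [4] − [1].
As a 6×15 matrix over Z this has rank 5, with invariant factors (1,1,1,1,1).

The boundary map ∂_2: C_2 → C_1 sends each 2-simplex [p,q,r] to [q,r] − [p,r] + [p,q]. For instance
  ∂[2,3,4] = [3,4] − [2,4] + [2,3],
  ∂[0,1,4] = [1,4] − [0,4] + [0,1].
The resulting 15×10 matrix has rank 10, and its Smith normal form has invariant factors (1,1,1,1,1,1,1,1,1,2).

Computing H_k = (kernel of ∂_k) / (image of ∂_{k+1}):

  H_0: rank C_0 − rank ∂_1 = 6 − 5 = 1, and the invariant factors of ∂_1 are all 1, so H_0 = Z.
  H_1: rank ker ∂_1 − rank ∂_2 = (15 − 5) − 10 = 0, and ∂_2 has invariant factor 2 > 1, so H_1 = Z_2.
  H_2: rank ker ∂_2 − rank ∂_3 = (10 − 10) − 0 = 0, and there is no ∂_3, so H_2 = 0.

As a check, the Euler characteristic is 6 − 15 + 10 = 1, which agrees with 1 − 0 + 0 = 1.
(K is a triangulation of the real projective plane RP^2.)

H_0 ≅ Z,  H_1 ≅ Z_2,  H_2 = 0.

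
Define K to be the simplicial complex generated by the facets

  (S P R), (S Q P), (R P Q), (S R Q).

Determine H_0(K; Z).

We work with the vertex ordering P < Q < R < S. The simplices of K, each written with vertices in increasing order, are:

  0-simplices (4): P, Q, R, S
  1-simplices (6): PQ, PR, PS, QR, QS, RS
  2-simplices (4): PQR, PQS, PRS, QRS

Hence C_0 ≅ Z^4, C_1 ≅ Z^6, C_2 ≅ Z^4.

The boundary map ∂_1: C_1 → C_0 is given by ∂[p,q] = [q] − [p]. For instance
  ∂PQ = Q − P.
The 4×6 boundary matrix has rank 3 and Smith normal form diag(1,1,1).

Boundary ∂_2: C_2 → C_1 sends each 2-simplex [p,q,r] to [q,r] − [p,r] + [p,q]. For instance
  ∂PQS = QS − PS + PQ,
  ∂QRS = RS − QS + QR.
The 6×4 boundary matrix has rank 3 and Smith normal form diag(1,1,1).

Now H_k = ker ∂_k / im ∂_{k+1}, so:

  H_0: rank C_0 − rank ∂_1 = 4 − 3 = 1, and the invariant factors of ∂_1 are all 1, so H_0 ≅ Z.

(K is a triangulation of the 2-sphere S^2.)

H_0 ≅ Z.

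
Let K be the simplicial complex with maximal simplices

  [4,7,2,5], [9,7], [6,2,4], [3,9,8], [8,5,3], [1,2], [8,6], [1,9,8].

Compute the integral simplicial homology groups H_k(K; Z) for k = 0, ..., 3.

We work with the vertex ordering 1 < 2 < 3 < 4 < 5 < 6 < 7 < 8 < 9. The simplices of K, each written with vertices in increasing order, are:

  0-simplices (9): [1], [2], [3], [4], [5], [6], [7], [8], [9]
  1-simplices (18): [1,2], [1,8], [1,9], [2,4], [2,5], [2,6], [2,7], [3,5], [3,8], [3,9], [4,5], [4,6], [4,7], [5,7], [5,8], [6,8], [7,9], [8,9]
  2-simplices (8): [1,8,9], [2,4,5], [2,4,6], [2,4,7], [2,5,7], [3,5,8], [3,8,9], [4,5,7]
  3-simplices (1): [2,4,5,7]

Hence C_0 ≅ Z^9, C_1 ≅ Z^18, C_2 ≅ Z^8, C_3 ≅ Z^1.

The boundary map ∂_1: C_1 → C_0 maps an edge to its endpoints' difference, ∂[p,q] = q − p. For instance
  ∂[7,9] = [9] − [7].
The resulting 9×18 matrix has rank 8, and its Smith normal form has invariant factors (1,1,1,1,1,1,1,1).

The boundary map ∂_2: C_2 → C_1 sends each 2-simplex [p,q,r] to [q,r] − [p,r] + [p,q]. For instance
  ∂[2,5,7] = [5,7] − [2,7] + [2,5],
  ∂[2,4,5] = [4,5] − [2,5] + [2,4].
The resulting 18×8 matrix has rank 7, and its Smith normal form has invariant factors (1,1,1,1,1,1,1).

The boundary map ∂_3: C_3 → C_2 sends each 3-simplex σ to the alternating sum Σ_i (−1)^i (σ with its i-th vertex removed). For instance
  ∂[2,4,5,7] = [4,5,7] − [2,5,7] + [2,4,7] − [2,4,5].
This gives a 8×1 integer matrix of rank 1; reducing to Smith normal form yields diagonal entries (1).

Reading off H_k = ker ∂_k / im ∂_{k+1}:

  H_0: rank C_0 − rank ∂_1 = 9 − 8 = 1, and the invariant factors of ∂_1 are all 1, so H_0 = Z.
  H_1: rank ker ∂_1 − rank ∂_2 = (18 − 8) − 7 = 3, and the invariant factors of ∂_2 are all 1, so H_1 = Z^3.
  H_2: rank ker ∂_2 − rank ∂_3 = (8 − 7) − 1 = 0, and the invariant factors of ∂_3 are all 1, so H_2 = 0.
  H_3: rank ker ∂_3 − rank ∂_4 = (1 − 1) − 0 = 0, and there is no ∂_4, so H_3 = 0.

H_0 ≅ Z,  H_1 ≅ Z^3,  H_2 = 0,  H_3 = 0.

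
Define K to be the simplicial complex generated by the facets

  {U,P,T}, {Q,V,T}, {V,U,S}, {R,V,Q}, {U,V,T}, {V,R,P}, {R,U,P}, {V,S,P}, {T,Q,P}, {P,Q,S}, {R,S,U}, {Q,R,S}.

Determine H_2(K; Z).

We work with the vertex ordering P < Q < R < S < T < U < V. The simplices of K, each written with vertices in increasing order, are:

  0-simplices (7): P, Q, R, S, T, U, V
  1-simplices (18): PQ, PR, PS, PT, PU, PV, QR, QS, QT, QV, RS, RU, RV, SU, SV, TU, TV, UV
  2-simplices (12): PQS, PQT, PRU, PRV, PSV, PTU, QRS, QRV, QTV, RSU, SUV, TUV

so the chain groups are C_0 ≅ Z^7, C_1 ≅ Z^18, C_2 ≅ Z^12.

Boundary ∂_1: C_1 → C_0 maps an edge to its endpoints' difference, ∂[p,q] = q − p.
As a 7×18 matrix over Z this has rank 6, with invariant factors (1,1,1,1,1,1).

∂_2: C_2 → C_1 sends each 2-simplex [p,q,r] to [q,r] − [p,r] + [p,q]. For instance
  ∂PTU = TU − PU + PT,
  ∂QTV = TV − QV + QT.
As a 18×12 matrix over Z this has rank 12, with invariant factors (1,1,1,1,1,1,1,1,1,1,1,2).

Now H_k = ker ∂_k / im ∂_{k+1}, so:

  H_2: rank ker ∂_2 − rank ∂_3 = (12 − 12) − 0 = 0, and there is no ∂_3, so H_2 = 0.

H_2 ≅ 0.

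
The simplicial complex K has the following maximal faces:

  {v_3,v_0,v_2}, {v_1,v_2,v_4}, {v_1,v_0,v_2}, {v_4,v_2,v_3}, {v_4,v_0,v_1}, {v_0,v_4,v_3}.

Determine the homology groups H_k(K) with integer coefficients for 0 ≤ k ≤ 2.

Fix the vertex order v_0 < v_1 < v_2 < v_3 < v_4 and write every simplex with vertices in increasing order. Then dim K = 2 and the simplices of K are:

  0-simplices (5): [v_0], [v_1], [v_2], [v_3], [v_4]
  1-simplices (9): [v_0,v_1], [v_0,v_2], [v_0,v_3], [v_0,v_4], [v_1,v_2], [v_1,v_4], [v_2,v_3], [v_2,v_4], [v_3,v_4]
  2-simplices (6): [v_0,v_1,v_2], [v_0,v_1,v_4], [v_0,v_2,v_3], [v_0,v_3,v_4], [v_1,v_2,v_4], [v_2,v_3,v_4]

Hence C_0 ≅ Z^5, C_1 ≅ Z^9, C_2 ≅ Z^6.

∂_1: C_1 → C_0 is given by ∂[p,q] = [q] − [p]. For instance
  ∂[v_0,v_2] = [v_2] − [v_0].
As a 5×9 matrix over Z this has rank 4, with invariant factors (1,1,1,1).

∂_2: C_2 → C_1 acts by ∂[p,q,r] = [q,r] − [p,r] + [p,q]. For instance
  ∂[v_0,v_1,v_4] = [v_1,v_4] − [v_0,v_4] + [v_0,v_1],
  ∂[v_0,v_3,v_4] = [v_3,v_4] − [v_0,v_4] + [v_0,v_3].
This gives a 9×6 integer matrix of rank 5; reducing to Smith normal form yields diagonal entries (1,1,1,1,1).

From H_k ≅ ker(∂_k) / im(∂_{k+1}) we obtain:

  H_0: rank C_0 − rank ∂_1 = 5 − 4 = 1, and the invariant factors of ∂_1 are all 1, so H_0 ≅ Z.
  H_1: rank ker ∂_1 − rank ∂_2 = (9 − 4) − 5 = 0, and the invariant factors of ∂_2 are all 1, so H_1 ≅ 0.
  H_2: rank ker ∂_2 − rank ∂_3 = (6 − 5) − 0 = 1, and there is no ∂_3, so H_2 ≅ Z.

H_0 = Z,  H_1 = 0,  H_2 = Z.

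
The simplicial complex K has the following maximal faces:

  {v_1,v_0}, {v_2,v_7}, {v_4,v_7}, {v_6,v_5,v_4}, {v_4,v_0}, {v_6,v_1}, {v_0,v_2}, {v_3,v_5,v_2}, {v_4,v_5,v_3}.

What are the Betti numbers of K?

Fix the vertex order v_0 < v_1 < v_2 < v_3 < v_4 < v_5 < v_6 < v_7 and write every simplex with vertices in increasing order. Then dim K = 2 and the simplices of K are:

  0-simplices (8): [v_0], [v_1], [v_2], [v_3], [v_4], [v_5], [v_6], [v_7]
  1-simplices (13): [v_0,v_1], [v_0,v_2], [v_0,v_4], [v_1,v_6], [v_2,v_3], [v_2,v_5], [v_2,v_7], [v_3,v_4], [v_3,v_5], [v_4,v_5], [v_4,v_6], [v_4,v_7], [v_5,v_6]
  2-simplices (3): [v_2,v_3,v_5], [v_3,v_4,v_5], [v_4,v_5,v_6]

so the chain groups are C_0 ≅ Z^8, C_1 ≅ Z^13, C_2 ≅ Z^3.

Boundary ∂_1: C_1 → C_0 sends each edge [p,q] (with p < q) to q − p. For instance
  ∂[v_1,v_6] = [v_6] − [v_1].
The resulting 8×13 matrix has rank 7, and its Smith normal form has invariant factors (1,1,1,1,1,1,1).

Boundary ∂_2: C_2 → C_1 sends each 2-simplex [p,q,r] to [q,r] − [p,r] + [p,q]. For instance
  ∂[v_3,v_4,v_5] = [v_4,v_5] − [v_3,v_5] + [v_3,v_4],
  ∂[v_2,v_3,v_5] = [v_3,v_5] − [v_2,v_5] + [v_2,v_3].
The 13×3 boundary matrix has rank 3 and Smith normal form diag(1,1,1).

Computing H_k = (kernel of ∂_k) / (image of ∂_{k+1}):

  H_0: rank C_0 − rank ∂_1 = 8 − 7 = 1, and the invariant factors of ∂_1 are all 1, so H_0 = Z.
  H_1: rank ker ∂_1 − rank ∂_2 = (13 − 7) − 3 = 3, and the invariant factors of ∂_2 are all 1, so H_1 = Z^3.
  H_2: rank ker ∂_2 − rank ∂_3 = (3 − 3) − 0 = 0, and there is no ∂_3, so H_2 = 0.

As a check, the Euler characteristic is 8 − 13 + 3 = -2, which agrees with 1 − 3 + 0 = -2.

Hence the Betti numbers are b_0 = 1, b_1 = 3, b_2 = 0.

b_0 = 1, b_1 = 3, b_2 = 0.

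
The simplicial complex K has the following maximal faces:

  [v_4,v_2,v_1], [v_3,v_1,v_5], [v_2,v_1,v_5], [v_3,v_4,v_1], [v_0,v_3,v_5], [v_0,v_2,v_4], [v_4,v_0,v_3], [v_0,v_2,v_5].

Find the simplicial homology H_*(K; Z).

Take the total order v_0 < v_1 < v_2 < v_3 < v_4 < v_5 on the vertex set. Then K (dimension 2) consists of the simplices:

  0-simplices (6): [v_0], [v_1], [v_2], [v_3], [v_4], [v_5]
  1-simplices (12): [v_0,v_2], [v_0,v_3], [v_0,v_4], [v_0,v_5], [v_1,v_2], [v_1,v_3], [v_1,v_4], [v_1,v_5], [v_2,v_4], [v_2,v_5], [v_3,v_4], [v_3,v_5]
  2-simplices (8): [v_0,v_2,v_4], [v_0,v_2,v_5], [v_0,v_3,v_4], [v_0,v_3,v_5], [v_1,v_2,v_4], [v_1,v_2,v_5], [v_1,v_3,v_4], [v_1,v_3,v_5]

Hence C_0 ≅ Z^6, C_1 ≅ Z^12, C_2 ≅ Z^8.

The boundary map ∂_1: C_1 → C_0 is given by ∂[p,q] = [q] − [p]. For instance
  ∂[v_0,v_4] = [v_4] − [v_0].
The resulting 6×12 matrix has rank 5, and its Smith normal form has invariant factors (1,1,1,1,1).

Boundary ∂_2: C_2 → C_1 sends each 2-simplex [p,q,r] to [q,r] − [p,r] + [p,q]. For instance
  ∂[v_0,v_3,v_4] = [v_3,v_4] − [v_0,v_4] + [v_0,v_3],
  ∂[v_1,v_2,v_4] = [v_2,v_4] − [v_1,v_4] + [v_1,v_2].
This gives a 12×8 integer matrix of rank 7; reducing to Smith normal form yields diagonal entries (1,1,1,1,1,1,1).

Computing H_k = (kernel of ∂_k) / (image of ∂_{k+1}):

  H_0: rank C_0 − rank ∂_1 = 6 − 5 = 1, and the invariant factors of ∂_1 are all 1, so H_0 ≅ Z.
  H_1: rank ker ∂_1 − rank ∂_2 = (12 − 5) − 7 = 0, and the invariant factors of ∂_2 are all 1, so H_1 ≅ 0.
  H_2: rank ker ∂_2 − rank ∂_3 = (8 − 7) − 0 = 1, and there is no ∂_3, so H_2 ≅ Z.

H_0 ≅ Z,  H_1 = 0,  H_2 ≅ Z.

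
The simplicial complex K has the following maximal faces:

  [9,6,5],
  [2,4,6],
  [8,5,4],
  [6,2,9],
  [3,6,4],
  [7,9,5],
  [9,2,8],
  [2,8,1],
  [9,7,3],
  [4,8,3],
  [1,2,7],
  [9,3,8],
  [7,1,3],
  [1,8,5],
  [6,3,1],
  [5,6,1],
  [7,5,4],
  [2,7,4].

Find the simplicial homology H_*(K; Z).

H_0 = Z,  H_1 = Z^2,  H_2 = Z.

Order the vertices as 1 < 2 < 3 < 4 < 5 < 6 < 7 < 8 < 9. Listing each simplex with vertices in this order, K has dimension 2 with simplices:

  0-simplices (9): [1], [2], [3], [4], [5], [6], [7], [8], [9]
  1-simplices (27): (27 of them)
  2-simplices (18): [1,2,7], [1,2,8], [1,3,6], [1,3,7], [1,5,6], [1,5,8], [2,4,6], [2,4,7], [2,6,9], [2,8,9], [3,4,6], [3,4,8], [3,7,9], [3,8,9], [4,5,7], [4,5,8], [5,6,9], [5,7,9]

Hence C_0 ≅ Z^9, C_1 ≅ Z^27, C_2 ≅ Z^18.

The boundary map ∂_1: C_1 → C_0 maps an edge to its endpoints' difference, ∂[p,q] = q − p. For instance
  ∂[2,9] = [9] − [2].
As a 9×27 matrix over Z this has rank 8, with invariant factors (1,1,1,1,1,1,1,1).

The boundary map ∂_2: C_2 → C_1 sends each 2-simplex [p,q,r] to [q,r] − [p,r] + [p,q]. For instance
  ∂[3,4,6] = [4,6] − [3,6] + [3,4],
  ∂[5,7,9] = [7,9] − [5,9] + [5,7].
This gives a 27×18 integer matrix of rank 17; reducing to Smith normal form yields diagonal entries (1,1,1,1,1,1,1,1,1,1,1,1,1,1,1,1,1).

Computing H_k = (kernel of ∂_k) / (image of ∂_{k+1}):

  H_0: rank C_0 − rank ∂_1 = 9 − 8 = 1, and the invariant factors of ∂_1 are all 1, so H_0 ≅ Z.
  H_1: rank ker ∂_1 − rank ∂_2 = (27 − 8) − 17 = 2, and the invariant factors of ∂_2 are all 1, so H_1 ≅ Z^2.
  H_2: rank ker ∂_2 − rank ∂_3 = (18 − 17) − 0 = 1, and there is no ∂_3, so H_2 ≅ Z.

As a check, the Euler characteristic is 9 − 27 + 18 = 0, which agrees with 1 − 2 + 1 = 0.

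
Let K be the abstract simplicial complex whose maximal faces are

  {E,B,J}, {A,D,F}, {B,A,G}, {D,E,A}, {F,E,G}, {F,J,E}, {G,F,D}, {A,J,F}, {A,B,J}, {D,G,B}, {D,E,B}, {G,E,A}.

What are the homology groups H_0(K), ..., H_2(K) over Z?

Fix the vertex order A < B < D < E < F < G < J and write every simplex with vertices in increasing order. Then dim K = 2 and the simplices of K are:

  0-simplices (7): A, B, D, E, F, G, J
  1-simplices (18): AB, AD, AE, AF, AG, AJ, BD, BE, BG, BJ, DE, DF, DG, EF, EG, EJ, FG, FJ
  2-simplices (12): ABG, ABJ, ADE, ADF, AEG, AFJ, BDE, BDG, BEJ, DFG, EFG, EFJ

giving chain groups C_0 ≅ Z^7, C_1 ≅ Z^18, C_2 ≅ Z^12.

The boundary map ∂_1: C_1 → C_0 sends each edge [p,q] (with p < q) to q − p. For instance
  ∂AE = E − A.
The 7×18 boundary matrix has rank 6 and Smith normal form diag(1,1,1,1,1,1).

Boundary ∂_2: C_2 → C_1 acts by ∂[p,q,r] = [q,r] − [p,r] + [p,q]. For instance
  ∂ABG = BG − AG + AB,
  ∂EFJ = FJ − EJ + EF.
This gives a 18×12 integer matrix of rank 12; reducing to Smith normal form yields diagonal entries (1,1,1,1,1,1,1,1,1,1,1,2).

Computing H_k = (kernel of ∂_k) / (image of ∂_{k+1}):

  H_0: rank C_0 − rank ∂_1 = 7 − 6 = 1, and the invariant factors of ∂_1 are all 1, so H_0 ≅ Z.
  H_1: rank ker ∂_1 − rank ∂_2 = (18 − 6) − 12 = 0, and ∂_2 has invariant factor 2 > 1, so H_1 ≅ Z_2.
  H_2: rank ker ∂_2 − rank ∂_3 = (12 − 12) − 0 = 0, and there is no ∂_3, so H_2 ≅ 0.

(K is a triangulation of the real projective plane RP^2.)

H_0 ≅ Z,  H_1 ≅ Z_2,  H_2 = 0.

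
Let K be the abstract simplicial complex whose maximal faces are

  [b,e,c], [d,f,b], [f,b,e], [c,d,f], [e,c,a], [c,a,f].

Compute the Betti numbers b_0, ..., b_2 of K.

b_0 = 1, b_1 = 1, b_2 = 0.

Fix the vertex order a < b < c < d < e < f and write every simplex with vertices in increasing order. Then dim K = 2 and the simplices of K are:

  0-simplices (6): a, b, c, d, e, f
  1-simplices (12): ac, ae, af, bc, bd, be, bf, cd, ce, cf, df, ef
  2-simplices (6): ace, acf, bce, bdf, bef, cdf

so the chain groups are C_0 ≅ Z^6, C_1 ≅ Z^12, C_2 ≅ Z^6.

Boundary ∂_1: C_1 → C_0 sends each edge [p,q] (with p < q) to q − p.
This gives a 6×12 integer matrix of rank 5; reducing to Smith normal form yields diagonal entries (1,1,1,1,1).

∂_2: C_2 → C_1 acts by ∂[p,q,r] = [q,r] − [p,r] + [p,q]. For instance
  ∂ace = ce − ae + ac,
  ∂bdf = df − bf + bd.
The resulting 12×6 matrix has rank 6, and its Smith normal form has invariant factors (1,1,1,1,1,1).

From H_k ≅ ker(∂_k) / im(∂_{k+1}) we obtain:

  H_0: rank C_0 − rank ∂_1 = 6 − 5 = 1, and the invariant factors of ∂_1 are all 1, so H_0 ≅ Z.
  H_1: rank ker ∂_1 − rank ∂_2 = (12 − 5) − 6 = 1, and the invariant factors of ∂_2 are all 1, so H_1 ≅ Z.
  H_2: rank ker ∂_2 − rank ∂_3 = (6 − 6) − 0 = 0, and there is no ∂_3, so H_2 ≅ 0.

Hence the Betti numbers are b_0 = 1, b_1 = 1, b_2 = 0.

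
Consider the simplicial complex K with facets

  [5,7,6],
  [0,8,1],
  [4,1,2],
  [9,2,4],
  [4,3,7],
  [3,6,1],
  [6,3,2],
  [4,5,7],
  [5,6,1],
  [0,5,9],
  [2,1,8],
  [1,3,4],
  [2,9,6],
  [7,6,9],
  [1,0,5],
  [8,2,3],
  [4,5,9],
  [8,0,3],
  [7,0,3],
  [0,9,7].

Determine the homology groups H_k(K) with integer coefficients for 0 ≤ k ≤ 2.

H_0 ≅ Z,  H_1 ≅ Z ⊕ Z/2Z,  H_2 = 0.

Fix the vertex order 0 < 1 < 2 < 3 < 4 < 5 < 6 < 7 < 8 < 9 and write every simplex with vertices in increasing order. Then dim K = 2 and the simplices of K are:

  0-simplices (10): [0], [1], [2], [3], [4], [5], [6], [7], [8], [9]
  1-simplices (30): (30 of them)
  2-simplices (20): (20 of them)

giving chain groups C_0 ≅ Z^10, C_1 ≅ Z^30, C_2 ≅ Z^20.

Boundary ∂_1: C_1 → C_0 is given by ∂[p,q] = [q] − [p]. For instance
  ∂[4,7] = [7] − [4].
As a 10×30 matrix over Z this has rank 9, with invariant factors (1,1,1,1,1,1,1,1,1).

Boundary ∂_2: C_2 → C_1 acts by ∂[p,q,r] = [q,r] − [p,r] + [p,q]. For instance
  ∂[0,3,8] = [3,8] − [0,8] + [0,3],
  ∂[2,4,9] = [4,9] − [2,9] + [2,4].
As a 30×20 matrix over Z this has rank 20, with invariant factors (1,1,1,1,1,1,1,1,1,1,1,1,1,1,1,1,1,1,1,2).

From H_k ≅ ker(∂_k) / im(∂_{k+1}) we obtain:

  H_0: rank C_0 − rank ∂_1 = 10 − 9 = 1, and the invariant factors of ∂_1 are all 1, so H_0 ≅ Z.
  H_1: rank ker ∂_1 − rank ∂_2 = (30 − 9) − 20 = 1, and ∂_2 has invariant factor 2 > 1, so H_1 ≅ Z ⊕ Z/2Z.
  H_2: rank ker ∂_2 − rank ∂_3 = (20 − 20) − 0 = 0, and there is no ∂_3, so H_2 ≅ 0.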